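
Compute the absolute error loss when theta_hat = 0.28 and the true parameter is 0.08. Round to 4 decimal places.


L = |theta_hat - theta_true|
= |0.28 - 0.08| = 0.2

0.2


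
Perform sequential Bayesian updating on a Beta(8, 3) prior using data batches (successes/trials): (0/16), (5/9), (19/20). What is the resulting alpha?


Accumulate successes: 24
Posterior alpha = prior alpha + sum of successes
= 8 + 24 = 32

32


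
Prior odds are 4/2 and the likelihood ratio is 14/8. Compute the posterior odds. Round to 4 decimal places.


Posterior odds = prior odds * likelihood ratio
= (4/2) * (14/8)
= 56 / 16
= 3.5

3.5


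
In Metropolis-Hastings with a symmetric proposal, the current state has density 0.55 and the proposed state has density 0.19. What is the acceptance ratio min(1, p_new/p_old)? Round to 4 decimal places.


Ratio = p_new / p_old = 0.19 / 0.55 = 0.3455
Acceptance = min(1, 0.3455) = 0.3455

0.3455


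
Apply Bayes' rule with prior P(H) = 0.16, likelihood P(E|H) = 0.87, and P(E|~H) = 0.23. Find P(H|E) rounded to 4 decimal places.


Step 1: Compute marginal P(E) = P(E|H)P(H) + P(E|~H)P(~H)
= 0.87*0.16 + 0.23*0.84 = 0.3324
Step 2: P(H|E) = P(E|H)P(H)/P(E) = 0.1392/0.3324
= 0.4188

0.4188


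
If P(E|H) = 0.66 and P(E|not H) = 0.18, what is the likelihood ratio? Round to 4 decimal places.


Likelihood ratio = P(E|H) / P(E|not H)
= 0.66 / 0.18
= 3.6667

3.6667


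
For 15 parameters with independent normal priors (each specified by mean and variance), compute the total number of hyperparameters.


A normal prior has 2 hyperparameters per parameter.
Total = 15 * 2 = 30

30


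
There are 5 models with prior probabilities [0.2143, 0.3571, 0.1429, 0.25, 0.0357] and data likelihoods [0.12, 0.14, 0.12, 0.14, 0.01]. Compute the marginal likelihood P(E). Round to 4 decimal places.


P(E) = sum over models of P(M_i) * P(E|M_i)
= 0.2143*0.12 + 0.3571*0.14 + 0.1429*0.12 + 0.25*0.14 + 0.0357*0.01
= 0.1282

0.1282


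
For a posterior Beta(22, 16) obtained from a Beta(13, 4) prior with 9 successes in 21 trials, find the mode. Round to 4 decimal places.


Mode = (alpha - 1) / (alpha + beta - 2)
= 21 / 36
= 0.5833

0.5833


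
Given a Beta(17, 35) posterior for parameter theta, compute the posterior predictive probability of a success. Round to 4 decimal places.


For a Beta-Bernoulli model, the predictive probability is the mean:
P(success) = 17/(17+35) = 17/52 = 0.3269

0.3269


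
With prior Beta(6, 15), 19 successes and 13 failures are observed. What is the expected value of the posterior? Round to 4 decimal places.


Posterior = Beta(25, 28)
E[theta] = alpha/(alpha+beta)
= 25/53 = 0.4717

0.4717


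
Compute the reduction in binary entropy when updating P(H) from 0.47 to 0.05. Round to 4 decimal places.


H_before = -p*log2(p) - (1-p)*log2(1-p) for p=0.47: 0.9974
H_after for p=0.05: 0.2864
Reduction = 0.9974 - 0.2864 = 0.711

0.711


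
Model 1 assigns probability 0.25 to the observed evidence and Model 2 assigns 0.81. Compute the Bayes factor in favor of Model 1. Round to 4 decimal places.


BF = P(data|M1) / P(data|M2)
= 0.25 / 0.81 = 0.3086

0.3086


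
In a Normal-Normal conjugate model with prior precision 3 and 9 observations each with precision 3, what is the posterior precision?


Posterior precision = prior precision + n * observation precision
= 3 + 9 * 3
= 3 + 27 = 30

30


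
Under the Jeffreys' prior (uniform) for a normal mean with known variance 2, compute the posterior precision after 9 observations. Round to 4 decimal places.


Prior precision = 0 (flat prior).
Post. prec. = 0 + n/var = 9/2 = 4.5

4.5


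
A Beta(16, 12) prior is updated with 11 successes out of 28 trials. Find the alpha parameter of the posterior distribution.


In the Beta-Binomial conjugate update:
alpha_post = alpha_prior + successes
= 16 + 11
= 27

27


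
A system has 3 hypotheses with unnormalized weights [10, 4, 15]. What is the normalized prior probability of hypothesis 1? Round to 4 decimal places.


The normalized prior is the weight divided by the total.
Total weight = 29
P(H1) = 10 / 29 = 0.3448

0.3448


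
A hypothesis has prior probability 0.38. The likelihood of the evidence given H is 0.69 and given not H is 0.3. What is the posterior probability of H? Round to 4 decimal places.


Using Bayes' theorem:
P(E) = 0.38 * 0.69 + 0.62 * 0.3
P(E) = 0.4482
P(H|E) = (0.38 * 0.69) / 0.4482 = 0.585

0.585


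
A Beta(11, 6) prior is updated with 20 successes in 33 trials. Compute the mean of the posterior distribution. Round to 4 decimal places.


After update: Beta(31, 19)
Mean = 31 / (31 + 19) = 31 / 50
= 0.62

0.62


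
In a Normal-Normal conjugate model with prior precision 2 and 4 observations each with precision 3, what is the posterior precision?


Posterior precision = prior precision + n * observation precision
= 2 + 4 * 3
= 2 + 12 = 14

14


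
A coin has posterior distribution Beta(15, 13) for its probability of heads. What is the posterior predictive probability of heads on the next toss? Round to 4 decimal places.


Posterior predictive = E[theta] = alpha/(alpha+beta)
= 15/28
= 0.5357

0.5357


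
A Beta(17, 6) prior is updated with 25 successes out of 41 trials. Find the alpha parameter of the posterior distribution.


In the Beta-Binomial conjugate update:
alpha_post = alpha_prior + successes
= 17 + 25
= 42

42


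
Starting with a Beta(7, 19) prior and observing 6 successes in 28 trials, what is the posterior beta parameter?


Posterior beta = prior beta + failures
Failures = 28 - 6 = 22
beta_post = 19 + 22 = 41

41


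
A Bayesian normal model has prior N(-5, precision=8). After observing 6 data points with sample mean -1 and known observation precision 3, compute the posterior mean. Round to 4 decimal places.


Posterior mean = (prior_precision * prior_mean + n * data_precision * data_mean) / (prior_precision + n * data_precision)
Numerator = 8*-5 + 6*3*-1 = -58
Denominator = 8 + 6*3 = 26
Posterior mean = -2.2308

-2.2308


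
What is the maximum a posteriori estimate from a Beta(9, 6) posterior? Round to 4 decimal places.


The MAP estimate equals the mode of the distribution.
Mode of Beta(a,b) = (a-1)/(a+b-2)
= 8/13
= 0.6154

0.6154


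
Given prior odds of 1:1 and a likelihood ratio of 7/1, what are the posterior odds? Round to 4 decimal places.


Posterior odds = prior odds * LR
Prior odds = 1/1 = 1.0
LR = 7/1 = 7.0
Posterior odds = 1.0 * 7.0 = 7.0

7.0


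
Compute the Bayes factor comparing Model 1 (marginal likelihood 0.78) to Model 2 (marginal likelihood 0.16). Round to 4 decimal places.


BF12 = marginal likelihood of M1 / marginal likelihood of M2
= 0.78/0.16
= 4.875

4.875


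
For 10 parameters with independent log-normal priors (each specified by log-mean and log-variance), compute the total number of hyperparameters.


A log-normal prior has 2 hyperparameters per parameter.
Total = 10 * 2 = 20

20


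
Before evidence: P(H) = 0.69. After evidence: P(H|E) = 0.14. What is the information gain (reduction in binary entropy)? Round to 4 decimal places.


Prior entropy = 0.8932
Posterior entropy = 0.5842
Information gain = 0.8932 - 0.5842 = 0.3089

0.3089


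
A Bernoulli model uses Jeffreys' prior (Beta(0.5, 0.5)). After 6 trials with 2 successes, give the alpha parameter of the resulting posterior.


Posterior = Beta(prior_alpha + successes, prior_beta + failures)
= Beta(0.5 + 2, 0.5 + 4)
Posterior alpha = 0.5 + k = 0.5 + 2 = 2.5

2.5


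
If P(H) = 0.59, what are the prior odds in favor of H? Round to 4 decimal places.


Prior odds = P(H) / (1 - P(H))
= 0.59 / 0.41
= 1.439

1.439


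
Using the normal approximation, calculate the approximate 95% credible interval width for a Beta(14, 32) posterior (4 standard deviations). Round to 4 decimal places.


Var(Beta) = 14*32/(46^2 * 47) = 0.0045
SD = 0.0671
Width ~ 4*SD = 0.2685

0.2685


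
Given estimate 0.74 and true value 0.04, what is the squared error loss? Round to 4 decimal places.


Squared error = (estimate - true)^2
Difference = 0.7
Loss = 0.7^2 = 0.49

0.49


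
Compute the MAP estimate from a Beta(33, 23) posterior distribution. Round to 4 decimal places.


MAP = mode of Beta distribution
= (alpha - 1)/(alpha + beta - 2)
= (33-1)/(33+23-2)
= 32/54 = 0.5926

0.5926


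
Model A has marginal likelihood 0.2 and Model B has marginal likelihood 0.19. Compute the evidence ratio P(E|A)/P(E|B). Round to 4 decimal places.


Evidence ratio = P(E|A) / P(E|B)
= 0.2 / 0.19
= 1.0526

1.0526


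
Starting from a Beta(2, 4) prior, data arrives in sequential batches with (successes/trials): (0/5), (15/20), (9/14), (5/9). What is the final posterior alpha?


In sequential Bayesian updating, we sum all successes.
Total successes = 29
Final alpha = 2 + 29 = 31

31


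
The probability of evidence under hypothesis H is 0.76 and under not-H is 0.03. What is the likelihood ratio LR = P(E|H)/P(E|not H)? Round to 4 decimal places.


LR = 0.76 / 0.03
= 25.3333

25.3333


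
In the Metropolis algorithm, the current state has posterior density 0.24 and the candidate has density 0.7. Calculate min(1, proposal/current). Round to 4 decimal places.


Ratio = 0.7/0.24 = 2.9167
Acceptance probability = min(1, 2.9167)
= 1.0

1.0


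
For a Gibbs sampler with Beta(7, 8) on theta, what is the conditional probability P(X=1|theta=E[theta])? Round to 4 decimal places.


E[theta] = 7/(7+8) = 0.4667
P(X=1|theta) = theta = 0.4667

0.4667


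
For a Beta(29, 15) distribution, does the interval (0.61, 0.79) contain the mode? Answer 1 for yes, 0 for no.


Mode of Beta(a,b) = (a-1)/(a+b-2)
= (29-1)/(29+15-2) = 0.6667
Check: 0.61 <= 0.6667 <= 0.79?
Result: 1

1


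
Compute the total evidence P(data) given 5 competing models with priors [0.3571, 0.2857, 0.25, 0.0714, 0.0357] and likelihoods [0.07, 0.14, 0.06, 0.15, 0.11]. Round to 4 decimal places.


Marginal likelihood = sum P(model_i) * P(data|model_i)
Model 1: 0.3571 * 0.07 = 0.025
Model 2: 0.2857 * 0.14 = 0.04
Model 3: 0.25 * 0.06 = 0.015
Model 4: 0.0714 * 0.15 = 0.0107
Model 5: 0.0357 * 0.11 = 0.0039
Total = 0.0946

0.0946


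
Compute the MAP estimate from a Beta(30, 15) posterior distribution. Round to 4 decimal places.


MAP = mode of Beta distribution
= (alpha - 1)/(alpha + beta - 2)
= (30-1)/(30+15-2)
= 29/43 = 0.6744

0.6744


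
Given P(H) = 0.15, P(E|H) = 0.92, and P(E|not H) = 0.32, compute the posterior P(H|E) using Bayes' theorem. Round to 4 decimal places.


By Bayes' theorem: P(H|E) = P(E|H)*P(H) / P(E)
P(E) = P(E|H)*P(H) + P(E|not H)*P(not H)
P(E) = 0.92*0.15 + 0.32*0.85 = 0.41
P(H|E) = 0.92*0.15 / 0.41 = 0.3366

0.3366


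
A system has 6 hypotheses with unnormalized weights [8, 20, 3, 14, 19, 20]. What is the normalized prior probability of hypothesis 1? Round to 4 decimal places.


The normalized prior is the weight divided by the total.
Total weight = 84
P(H1) = 8 / 84 = 0.0952

0.0952


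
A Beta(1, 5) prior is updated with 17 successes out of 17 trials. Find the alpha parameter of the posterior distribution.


In the Beta-Binomial conjugate update:
alpha_post = alpha_prior + successes
= 1 + 17
= 18

18


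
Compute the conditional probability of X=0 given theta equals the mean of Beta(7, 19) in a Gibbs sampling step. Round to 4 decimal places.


Mean of Beta(7, 19) = 0.2692
P(X=0 | theta=0.2692) = 0.7308

0.7308


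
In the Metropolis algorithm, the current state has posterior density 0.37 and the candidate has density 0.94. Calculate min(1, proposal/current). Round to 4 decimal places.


Ratio = 0.94/0.37 = 2.5405
Acceptance probability = min(1, 2.5405)
= 1.0

1.0


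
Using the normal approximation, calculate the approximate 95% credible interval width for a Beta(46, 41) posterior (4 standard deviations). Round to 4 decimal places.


Var(Beta) = 46*41/(87^2 * 88) = 0.0028
SD = 0.0532
Width ~ 4*SD = 0.2128

0.2128


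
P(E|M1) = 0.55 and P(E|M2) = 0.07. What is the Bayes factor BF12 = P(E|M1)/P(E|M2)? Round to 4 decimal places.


Bayes factor BF12 = P(E|M1) / P(E|M2)
= 0.55 / 0.07
= 7.8571

7.8571


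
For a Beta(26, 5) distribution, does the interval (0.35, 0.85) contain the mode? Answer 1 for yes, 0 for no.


Mode of Beta(a,b) = (a-1)/(a+b-2)
= (26-1)/(26+5-2) = 0.8621
Check: 0.35 <= 0.8621 <= 0.85?
Result: 0

0


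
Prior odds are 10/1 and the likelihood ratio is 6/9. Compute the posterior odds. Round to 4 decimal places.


Posterior odds = prior odds * likelihood ratio
= (10/1) * (6/9)
= 60 / 9
= 6.6667

6.6667


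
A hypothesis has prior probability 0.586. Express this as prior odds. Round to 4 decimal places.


Odds = P(H) / P(not H) = 0.586 / 0.414
= 1.4155

1.4155


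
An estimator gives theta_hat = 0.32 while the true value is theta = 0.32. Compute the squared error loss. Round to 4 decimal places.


The squared error loss is (theta_hat - theta)^2
= (0.32 - 0.32)^2
= (0.0)^2 = 0.0

0.0


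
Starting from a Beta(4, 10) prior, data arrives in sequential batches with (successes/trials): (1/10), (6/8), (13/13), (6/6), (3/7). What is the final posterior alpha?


In sequential Bayesian updating, we sum all successes.
Total successes = 29
Final alpha = 4 + 29 = 33

33


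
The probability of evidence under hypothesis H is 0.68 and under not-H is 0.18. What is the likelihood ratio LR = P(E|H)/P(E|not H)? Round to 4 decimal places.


LR = 0.68 / 0.18
= 3.7778

3.7778


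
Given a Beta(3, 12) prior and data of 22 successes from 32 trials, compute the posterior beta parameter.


Number of failures = 32 - 22 = 10
Posterior beta = 12 + 10 = 22

22


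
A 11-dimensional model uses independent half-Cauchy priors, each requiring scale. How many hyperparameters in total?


Per parameter: 1 (scale).
Total = 11 * 1 = 11

11


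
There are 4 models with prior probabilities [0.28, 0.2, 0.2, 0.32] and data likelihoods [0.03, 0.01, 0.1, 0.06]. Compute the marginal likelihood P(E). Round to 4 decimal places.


P(E) = sum over models of P(M_i) * P(E|M_i)
= 0.28*0.03 + 0.2*0.01 + 0.2*0.1 + 0.32*0.06
= 0.0496

0.0496


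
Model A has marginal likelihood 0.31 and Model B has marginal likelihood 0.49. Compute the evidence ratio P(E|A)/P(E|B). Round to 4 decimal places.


Evidence ratio = P(E|A) / P(E|B)
= 0.31 / 0.49
= 0.6327

0.6327


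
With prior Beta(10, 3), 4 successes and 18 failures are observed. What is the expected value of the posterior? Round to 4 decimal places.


Posterior = Beta(14, 21)
E[theta] = alpha/(alpha+beta)
= 14/35 = 0.4

0.4


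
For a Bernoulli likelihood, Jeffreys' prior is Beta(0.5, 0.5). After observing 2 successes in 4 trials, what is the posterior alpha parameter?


Jeffreys' prior for Bernoulli is Beta(0.5, 0.5).
Posterior is Beta(0.5 + k, 0.5 + n - k).
Posterior alpha = 0.5 + k = 0.5 + 2 = 2.5

2.5


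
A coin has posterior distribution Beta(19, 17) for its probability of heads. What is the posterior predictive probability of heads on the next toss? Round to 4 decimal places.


Posterior predictive = E[theta] = alpha/(alpha+beta)
= 19/36
= 0.5278

0.5278


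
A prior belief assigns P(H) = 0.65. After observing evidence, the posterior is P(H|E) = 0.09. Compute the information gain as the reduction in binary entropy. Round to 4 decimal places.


H(prior) = -0.65*log2(0.65) - 0.35*log2(0.35)
= 0.9341
H(post) = -0.09*log2(0.09) - 0.91*log2(0.91)
= 0.4365
IG = 0.9341 - 0.4365 = 0.4976

0.4976


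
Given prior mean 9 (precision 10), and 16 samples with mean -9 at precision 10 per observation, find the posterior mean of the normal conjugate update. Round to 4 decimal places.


The posterior mean is a precision-weighted average of prior and data.
Post. prec. = 10 + 160 = 170
Post. mean = (90 + -1440)/170 = -1350/170 = -7.9412

-7.9412


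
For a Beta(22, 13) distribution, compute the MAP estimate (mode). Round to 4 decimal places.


MAP = mode = (a-1)/(a+b-2)
= (22-1)/(22+13-2)
= 21/33 = 0.6364

0.6364


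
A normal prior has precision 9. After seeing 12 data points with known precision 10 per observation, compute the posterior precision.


In the conjugate normal model, precisions add:
tau_posterior = tau_prior + n * tau_data
= 9 + 12*10 = 129

129


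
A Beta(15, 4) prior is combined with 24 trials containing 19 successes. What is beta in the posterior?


In conjugate updating:
beta_posterior = beta_prior + (n - k)
= 4 + (24 - 19)
= 4 + 5 = 9

9


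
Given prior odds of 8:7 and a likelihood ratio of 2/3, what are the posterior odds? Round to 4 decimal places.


Posterior odds = prior odds * LR
Prior odds = 8/7 = 1.1429
LR = 2/3 = 0.6667
Posterior odds = 1.1429 * 0.6667 = 0.7619

0.7619


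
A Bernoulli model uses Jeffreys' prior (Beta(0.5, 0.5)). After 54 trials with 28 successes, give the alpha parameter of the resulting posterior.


Posterior = Beta(prior_alpha + successes, prior_beta + failures)
= Beta(0.5 + 28, 0.5 + 26)
Posterior alpha = 0.5 + k = 0.5 + 28 = 28.5

28.5


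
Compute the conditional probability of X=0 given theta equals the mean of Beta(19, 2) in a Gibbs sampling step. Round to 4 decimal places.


Mean of Beta(19, 2) = 0.9048
P(X=0 | theta=0.9048) = 0.0952

0.0952


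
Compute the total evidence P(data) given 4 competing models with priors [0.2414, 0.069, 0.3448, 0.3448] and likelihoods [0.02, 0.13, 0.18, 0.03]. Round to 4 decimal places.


Marginal likelihood = sum P(model_i) * P(data|model_i)
Model 1: 0.2414 * 0.02 = 0.0048
Model 2: 0.069 * 0.13 = 0.009
Model 3: 0.3448 * 0.18 = 0.0621
Model 4: 0.3448 * 0.03 = 0.0103
Total = 0.0862

0.0862


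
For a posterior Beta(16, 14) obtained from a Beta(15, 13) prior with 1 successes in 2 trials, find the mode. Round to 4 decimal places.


Mode = (alpha - 1) / (alpha + beta - 2)
= 15 / 28
= 0.5357

0.5357


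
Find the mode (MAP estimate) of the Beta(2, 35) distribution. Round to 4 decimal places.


For Beta(a,b) with a,b > 1:
Mode = (a-1)/(a+b-2) = (2-1)/(37-2)
= 1/35 = 0.0286

0.0286


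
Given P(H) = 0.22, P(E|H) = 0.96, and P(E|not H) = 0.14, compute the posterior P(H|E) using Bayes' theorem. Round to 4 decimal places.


By Bayes' theorem: P(H|E) = P(E|H)*P(H) / P(E)
P(E) = P(E|H)*P(H) + P(E|not H)*P(not H)
P(E) = 0.96*0.22 + 0.14*0.78 = 0.3204
P(H|E) = 0.96*0.22 / 0.3204 = 0.6592

0.6592


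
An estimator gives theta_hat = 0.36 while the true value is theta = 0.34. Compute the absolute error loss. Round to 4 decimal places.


The absolute error loss is |theta_hat - theta|
= |0.36 - 0.34|
= 0.02

0.02


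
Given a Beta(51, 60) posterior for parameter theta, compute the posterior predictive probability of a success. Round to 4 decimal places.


For a Beta-Bernoulli model, the predictive probability is the mean:
P(success) = 51/(51+60) = 51/111 = 0.4595

0.4595


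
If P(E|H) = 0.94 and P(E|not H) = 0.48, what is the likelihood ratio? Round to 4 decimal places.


Likelihood ratio = P(E|H) / P(E|not H)
= 0.94 / 0.48
= 1.9583

1.9583


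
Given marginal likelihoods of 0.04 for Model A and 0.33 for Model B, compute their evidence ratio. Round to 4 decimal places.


Ratio = ML(A) / ML(B) = 0.04/0.33
= 0.1212

0.1212


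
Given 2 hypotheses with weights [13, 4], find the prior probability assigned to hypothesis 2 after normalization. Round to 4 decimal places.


To normalize, divide each weight by the sum of all weights.
Sum = 17
Prior(H2) = 4/17 = 0.2353

0.2353


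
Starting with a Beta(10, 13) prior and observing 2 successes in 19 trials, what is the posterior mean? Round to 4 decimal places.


Posterior parameters: alpha = 10 + 2 = 12
beta = 13 + 17 = 30
Posterior mean = alpha / (alpha + beta) = 12 / 42
= 0.2857

0.2857


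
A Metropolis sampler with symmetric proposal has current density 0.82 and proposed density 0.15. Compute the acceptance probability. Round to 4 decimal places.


For symmetric proposals, acceptance = min(1, pi(x*)/pi(x))
= min(1, 0.15/0.82)
= min(1, 0.1829) = 0.1829

0.1829


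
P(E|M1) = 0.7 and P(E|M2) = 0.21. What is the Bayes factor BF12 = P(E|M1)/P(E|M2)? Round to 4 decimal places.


Bayes factor BF12 = P(E|M1) / P(E|M2)
= 0.7 / 0.21
= 3.3333

3.3333


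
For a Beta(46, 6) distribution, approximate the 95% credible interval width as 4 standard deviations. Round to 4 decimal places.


Variance of Beta(a,b) = ab / ((a+b)^2 * (a+b+1))
= 46*6 / ((52)^2 * 53)
= 0.0019
SD = sqrt(0.0019) = 0.0439
Width = 4 * SD = 0.1755

0.1755


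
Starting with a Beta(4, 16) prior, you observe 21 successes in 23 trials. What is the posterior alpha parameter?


For a Beta-Binomial conjugate model:
Posterior alpha = prior alpha + number of successes
= 4 + 21 = 25

25


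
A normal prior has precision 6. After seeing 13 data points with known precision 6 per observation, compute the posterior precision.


In the conjugate normal model, precisions add:
tau_posterior = tau_prior + n * tau_data
= 6 + 13*6 = 84

84


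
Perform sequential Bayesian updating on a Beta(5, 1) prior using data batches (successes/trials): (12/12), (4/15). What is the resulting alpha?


Accumulate successes: 16
Posterior alpha = prior alpha + sum of successes
= 5 + 16 = 21

21


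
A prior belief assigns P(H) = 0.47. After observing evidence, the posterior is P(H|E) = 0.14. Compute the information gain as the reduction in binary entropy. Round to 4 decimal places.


H(prior) = -0.47*log2(0.47) - 0.53*log2(0.53)
= 0.9974
H(post) = -0.14*log2(0.14) - 0.86*log2(0.86)
= 0.5842
IG = 0.9974 - 0.5842 = 0.4132

0.4132


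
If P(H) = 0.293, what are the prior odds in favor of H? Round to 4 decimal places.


Prior odds = P(H) / (1 - P(H))
= 0.293 / 0.707
= 0.4144

0.4144


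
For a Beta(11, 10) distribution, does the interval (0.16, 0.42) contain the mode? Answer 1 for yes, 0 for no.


Mode of Beta(a,b) = (a-1)/(a+b-2)
= (11-1)/(11+10-2) = 0.5263
Check: 0.16 <= 0.5263 <= 0.42?
Result: 0

0


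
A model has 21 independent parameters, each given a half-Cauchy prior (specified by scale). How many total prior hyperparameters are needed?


Each half-Cauchy prior needs 1 hyperparameter (scale).
Total = 1 * 21 = 21

21


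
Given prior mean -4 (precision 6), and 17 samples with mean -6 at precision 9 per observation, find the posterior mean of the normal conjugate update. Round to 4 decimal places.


The posterior mean is a precision-weighted average of prior and data.
Post. prec. = 6 + 153 = 159
Post. mean = (-24 + -918)/159 = -942/159 = -5.9245

-5.9245


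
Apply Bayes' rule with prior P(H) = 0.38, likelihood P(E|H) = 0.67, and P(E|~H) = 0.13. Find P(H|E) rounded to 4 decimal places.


Step 1: Compute marginal P(E) = P(E|H)P(H) + P(E|~H)P(~H)
= 0.67*0.38 + 0.13*0.62 = 0.3352
Step 2: P(H|E) = P(E|H)P(H)/P(E) = 0.2546/0.3352
= 0.7595

0.7595


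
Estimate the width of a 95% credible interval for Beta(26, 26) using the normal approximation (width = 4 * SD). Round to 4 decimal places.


For Beta(a,b): Var = ab/((a+b)^2(a+b+1))
Var = 0.0047, SD = 0.0687
Approximate 95% CI width = 4 * 0.0687 = 0.2747

0.2747


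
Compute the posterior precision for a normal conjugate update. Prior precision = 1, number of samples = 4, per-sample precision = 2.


tau_post = tau_0 + n * tau
= 1 + 4 * 2 = 9

9


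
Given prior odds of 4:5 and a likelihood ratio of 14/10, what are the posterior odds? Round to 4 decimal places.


Posterior odds = prior odds * LR
Prior odds = 4/5 = 0.8
LR = 14/10 = 1.4
Posterior odds = 0.8 * 1.4 = 1.12

1.12


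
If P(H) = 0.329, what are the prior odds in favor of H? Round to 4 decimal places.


Prior odds = P(H) / (1 - P(H))
= 0.329 / 0.671
= 0.4903

0.4903


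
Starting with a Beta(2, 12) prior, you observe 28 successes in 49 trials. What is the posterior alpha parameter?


For a Beta-Binomial conjugate model:
Posterior alpha = prior alpha + number of successes
= 2 + 28 = 30

30


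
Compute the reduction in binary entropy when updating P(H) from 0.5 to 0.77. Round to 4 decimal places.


H_before = -p*log2(p) - (1-p)*log2(1-p) for p=0.5: 1.0
H_after for p=0.77: 0.778
Reduction = 1.0 - 0.778 = 0.222

0.222


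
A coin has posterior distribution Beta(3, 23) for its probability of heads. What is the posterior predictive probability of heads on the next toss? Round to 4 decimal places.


Posterior predictive = E[theta] = alpha/(alpha+beta)
= 3/26
= 0.1154

0.1154


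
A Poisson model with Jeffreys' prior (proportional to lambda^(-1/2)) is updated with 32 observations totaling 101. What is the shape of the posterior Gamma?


Posterior = Gamma(0.5 + S, n)
= Gamma(0.5 + 101, 32)
Posterior shape = 0.5 + S = 0.5 + 101 = 101.5

101.5


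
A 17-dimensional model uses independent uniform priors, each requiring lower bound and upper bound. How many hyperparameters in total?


Per parameter: 2 (lower bound and upper bound).
Total = 17 * 2 = 34

34


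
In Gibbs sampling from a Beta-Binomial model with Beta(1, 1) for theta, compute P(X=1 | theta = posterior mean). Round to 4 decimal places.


Posterior mean = alpha/(alpha+beta) = 1/2 = 0.5
P(X=1|theta=mean) = theta = 0.5

0.5


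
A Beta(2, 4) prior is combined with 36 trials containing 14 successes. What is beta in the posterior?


In conjugate updating:
beta_posterior = beta_prior + (n - k)
= 4 + (36 - 14)
= 4 + 22 = 26

26


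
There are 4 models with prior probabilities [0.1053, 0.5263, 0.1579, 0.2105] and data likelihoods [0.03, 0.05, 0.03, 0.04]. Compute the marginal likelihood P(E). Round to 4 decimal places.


P(E) = sum over models of P(M_i) * P(E|M_i)
= 0.1053*0.03 + 0.5263*0.05 + 0.1579*0.03 + 0.2105*0.04
= 0.0426

0.0426


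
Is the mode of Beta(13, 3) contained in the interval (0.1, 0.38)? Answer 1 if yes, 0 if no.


Mode = (a-1)/(a+b-2) = 12/14 = 0.8571
Interval: (0.1, 0.38)
Contains mode? 0

0


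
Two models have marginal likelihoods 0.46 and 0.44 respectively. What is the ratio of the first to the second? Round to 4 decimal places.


Evidence ratio = 0.46 / 0.44
= 1.0455

1.0455


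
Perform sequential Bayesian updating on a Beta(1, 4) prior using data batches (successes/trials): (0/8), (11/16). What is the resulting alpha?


Accumulate successes: 11
Posterior alpha = prior alpha + sum of successes
= 1 + 11 = 12

12


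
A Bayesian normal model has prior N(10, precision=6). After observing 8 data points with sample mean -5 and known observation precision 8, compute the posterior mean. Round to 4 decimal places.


Posterior mean = (prior_precision * prior_mean + n * data_precision * data_mean) / (prior_precision + n * data_precision)
Numerator = 6*10 + 8*8*-5 = -260
Denominator = 6 + 8*8 = 70
Posterior mean = -3.7143

-3.7143


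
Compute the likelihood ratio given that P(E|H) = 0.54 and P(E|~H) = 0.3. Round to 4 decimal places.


LR = P(E|H) / P(E|~H)
= 0.54 / 0.3 = 1.8

1.8


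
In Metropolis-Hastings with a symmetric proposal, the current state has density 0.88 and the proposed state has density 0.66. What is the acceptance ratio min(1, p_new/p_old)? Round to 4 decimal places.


Ratio = p_new / p_old = 0.66 / 0.88 = 0.75
Acceptance = min(1, 0.75) = 0.75

0.75


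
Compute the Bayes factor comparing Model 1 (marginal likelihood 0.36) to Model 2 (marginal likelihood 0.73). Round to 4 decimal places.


BF12 = marginal likelihood of M1 / marginal likelihood of M2
= 0.36/0.73
= 0.4932

0.4932


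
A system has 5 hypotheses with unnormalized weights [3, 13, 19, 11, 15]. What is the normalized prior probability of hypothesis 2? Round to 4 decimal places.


The normalized prior is the weight divided by the total.
Total weight = 61
P(H2) = 13 / 61 = 0.2131

0.2131


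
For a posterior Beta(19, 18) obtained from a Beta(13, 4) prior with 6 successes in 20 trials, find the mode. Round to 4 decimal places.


Mode = (alpha - 1) / (alpha + beta - 2)
= 18 / 35
= 0.5143

0.5143


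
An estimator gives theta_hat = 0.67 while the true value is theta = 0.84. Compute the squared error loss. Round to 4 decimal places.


The squared error loss is (theta_hat - theta)^2
= (0.67 - 0.84)^2
= (-0.17)^2 = 0.0289

0.0289


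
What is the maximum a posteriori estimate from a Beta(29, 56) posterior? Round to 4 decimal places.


The MAP estimate equals the mode of the distribution.
Mode of Beta(a,b) = (a-1)/(a+b-2)
= 28/83
= 0.3373

0.3373


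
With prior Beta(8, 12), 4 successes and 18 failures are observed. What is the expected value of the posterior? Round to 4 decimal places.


Posterior = Beta(12, 30)
E[theta] = alpha/(alpha+beta)
= 12/42 = 0.2857

0.2857


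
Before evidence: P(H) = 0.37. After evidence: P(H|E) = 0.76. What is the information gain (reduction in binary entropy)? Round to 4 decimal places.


Prior entropy = 0.9507
Posterior entropy = 0.795
Information gain = 0.9507 - 0.795 = 0.1556

0.1556


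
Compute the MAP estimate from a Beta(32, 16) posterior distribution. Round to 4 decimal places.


MAP = mode of Beta distribution
= (alpha - 1)/(alpha + beta - 2)
= (32-1)/(32+16-2)
= 31/46 = 0.6739

0.6739


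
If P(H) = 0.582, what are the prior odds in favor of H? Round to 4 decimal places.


Prior odds = P(H) / (1 - P(H))
= 0.582 / 0.418
= 1.3923

1.3923


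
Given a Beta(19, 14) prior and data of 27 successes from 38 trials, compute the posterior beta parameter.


Number of failures = 38 - 27 = 11
Posterior beta = 14 + 11 = 25

25


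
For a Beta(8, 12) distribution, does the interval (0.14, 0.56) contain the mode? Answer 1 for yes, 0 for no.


Mode of Beta(a,b) = (a-1)/(a+b-2)
= (8-1)/(8+12-2) = 0.3889
Check: 0.14 <= 0.3889 <= 0.56?
Result: 1

1


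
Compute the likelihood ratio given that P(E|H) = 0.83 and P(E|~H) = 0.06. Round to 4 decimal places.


LR = P(E|H) / P(E|~H)
= 0.83 / 0.06 = 13.8333

13.8333


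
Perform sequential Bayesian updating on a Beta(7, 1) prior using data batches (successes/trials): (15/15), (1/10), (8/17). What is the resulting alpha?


Accumulate successes: 24
Posterior alpha = prior alpha + sum of successes
= 7 + 24 = 31

31


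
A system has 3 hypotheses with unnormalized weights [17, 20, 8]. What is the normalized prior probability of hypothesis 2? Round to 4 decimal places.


The normalized prior is the weight divided by the total.
Total weight = 45
P(H2) = 20 / 45 = 0.4444

0.4444


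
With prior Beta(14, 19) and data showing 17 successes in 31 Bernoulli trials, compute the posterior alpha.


Conjugate update: alpha_posterior = alpha_prior + k
= 14 + 17 = 31

31


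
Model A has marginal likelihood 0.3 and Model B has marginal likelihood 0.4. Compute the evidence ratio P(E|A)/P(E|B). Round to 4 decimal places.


Evidence ratio = P(E|A) / P(E|B)
= 0.3 / 0.4
= 0.75

0.75


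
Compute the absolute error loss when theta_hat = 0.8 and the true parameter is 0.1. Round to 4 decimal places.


L = |theta_hat - theta_true|
= |0.8 - 0.1| = 0.7

0.7


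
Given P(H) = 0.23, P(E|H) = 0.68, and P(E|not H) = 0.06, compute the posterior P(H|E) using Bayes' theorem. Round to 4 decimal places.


By Bayes' theorem: P(H|E) = P(E|H)*P(H) / P(E)
P(E) = P(E|H)*P(H) + P(E|not H)*P(not H)
P(E) = 0.68*0.23 + 0.06*0.77 = 0.2026
P(H|E) = 0.68*0.23 / 0.2026 = 0.772

0.772


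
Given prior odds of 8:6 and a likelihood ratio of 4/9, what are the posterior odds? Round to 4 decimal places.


Posterior odds = prior odds * LR
Prior odds = 8/6 = 1.3333
LR = 4/9 = 0.4444
Posterior odds = 1.3333 * 0.4444 = 0.5926

0.5926


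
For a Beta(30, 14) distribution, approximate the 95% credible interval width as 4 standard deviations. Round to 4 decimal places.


Variance of Beta(a,b) = ab / ((a+b)^2 * (a+b+1))
= 30*14 / ((44)^2 * 45)
= 0.0048
SD = sqrt(0.0048) = 0.0694
Width = 4 * SD = 0.2777

0.2777


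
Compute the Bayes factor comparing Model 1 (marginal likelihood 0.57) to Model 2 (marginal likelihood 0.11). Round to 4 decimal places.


BF12 = marginal likelihood of M1 / marginal likelihood of M2
= 0.57/0.11
= 5.1818

5.1818


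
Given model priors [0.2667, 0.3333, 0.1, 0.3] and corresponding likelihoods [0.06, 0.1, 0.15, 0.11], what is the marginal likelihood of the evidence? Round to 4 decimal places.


P(E) = sum_i P(M_i) P(E|M_i)
= 0.016 + 0.0333 + 0.015 + 0.033
= 0.0973

0.0973


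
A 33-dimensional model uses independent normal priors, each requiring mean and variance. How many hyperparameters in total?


Per parameter: 2 (mean and variance).
Total = 33 * 2 = 66

66


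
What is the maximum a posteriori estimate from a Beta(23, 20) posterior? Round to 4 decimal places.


The MAP estimate equals the mode of the distribution.
Mode of Beta(a,b) = (a-1)/(a+b-2)
= 22/41
= 0.5366

0.5366


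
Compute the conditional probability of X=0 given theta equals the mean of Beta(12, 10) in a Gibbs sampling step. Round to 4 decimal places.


Mean of Beta(12, 10) = 0.5455
P(X=0 | theta=0.5455) = 0.4545

0.4545


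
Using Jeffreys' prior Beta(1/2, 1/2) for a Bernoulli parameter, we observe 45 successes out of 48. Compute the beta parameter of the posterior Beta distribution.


Conjugate update: Beta(0.5 + k, 0.5 + n - k).
k = 45, n - k = 3
Posterior beta = 0.5 + (n - k) = 0.5 + 3 = 3.5

3.5


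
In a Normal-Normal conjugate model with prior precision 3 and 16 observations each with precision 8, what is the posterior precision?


Posterior precision = prior precision + n * observation precision
= 3 + 16 * 8
= 3 + 128 = 131

131


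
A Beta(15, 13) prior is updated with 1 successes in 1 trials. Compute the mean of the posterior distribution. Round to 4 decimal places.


After update: Beta(16, 13)
Mean = 16 / (16 + 13) = 16 / 29
= 0.5517

0.5517


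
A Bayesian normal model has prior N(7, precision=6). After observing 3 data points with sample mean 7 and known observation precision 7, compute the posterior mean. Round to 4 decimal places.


Posterior mean = (prior_precision * prior_mean + n * data_precision * data_mean) / (prior_precision + n * data_precision)
Numerator = 6*7 + 3*7*7 = 189
Denominator = 6 + 3*7 = 27
Posterior mean = 7.0

7.0


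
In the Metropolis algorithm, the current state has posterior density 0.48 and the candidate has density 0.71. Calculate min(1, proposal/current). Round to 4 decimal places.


Ratio = 0.71/0.48 = 1.4792
Acceptance probability = min(1, 1.4792)
= 1.0

1.0


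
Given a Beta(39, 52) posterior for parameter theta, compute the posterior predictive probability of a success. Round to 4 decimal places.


For a Beta-Bernoulli model, the predictive probability is the mean:
P(success) = 39/(39+52) = 39/91 = 0.4286

0.4286


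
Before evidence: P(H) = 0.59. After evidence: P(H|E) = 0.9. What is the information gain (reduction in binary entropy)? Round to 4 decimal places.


Prior entropy = 0.9765
Posterior entropy = 0.469
Information gain = 0.9765 - 0.469 = 0.5075

0.5075


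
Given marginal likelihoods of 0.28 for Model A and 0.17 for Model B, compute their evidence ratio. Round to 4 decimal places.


Ratio = ML(A) / ML(B) = 0.28/0.17
= 1.6471

1.6471


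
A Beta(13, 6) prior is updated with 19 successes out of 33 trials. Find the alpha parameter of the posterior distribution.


In the Beta-Binomial conjugate update:
alpha_post = alpha_prior + successes
= 13 + 19
= 32

32


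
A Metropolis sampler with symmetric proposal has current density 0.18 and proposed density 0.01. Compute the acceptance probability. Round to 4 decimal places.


For symmetric proposals, acceptance = min(1, pi(x*)/pi(x))
= min(1, 0.01/0.18)
= min(1, 0.0556) = 0.0556

0.0556


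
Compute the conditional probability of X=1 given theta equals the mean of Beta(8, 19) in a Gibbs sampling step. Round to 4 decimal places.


Mean of Beta(8, 19) = 0.2963
P(X=1 | theta=0.2963) = 0.2963

0.2963


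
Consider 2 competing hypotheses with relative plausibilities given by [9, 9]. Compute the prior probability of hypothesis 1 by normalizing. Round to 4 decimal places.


Sum of weights = 9 + 9 = 18
Normalized prior for H1 = 9 / 18
= 0.5

0.5


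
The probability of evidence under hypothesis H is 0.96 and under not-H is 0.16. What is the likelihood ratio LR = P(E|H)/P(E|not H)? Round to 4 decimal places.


LR = 0.96 / 0.16
= 6.0

6.0


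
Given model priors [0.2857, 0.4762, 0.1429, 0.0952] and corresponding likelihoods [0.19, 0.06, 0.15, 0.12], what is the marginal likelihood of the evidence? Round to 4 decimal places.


P(E) = sum_i P(M_i) P(E|M_i)
= 0.0543 + 0.0286 + 0.0214 + 0.0114
= 0.1157

0.1157


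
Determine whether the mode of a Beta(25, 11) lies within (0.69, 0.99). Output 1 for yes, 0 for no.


First find the mode: (a-1)/(a+b-2) = 0.7059
Is 0.7059 in (0.69, 0.99)? 1

1


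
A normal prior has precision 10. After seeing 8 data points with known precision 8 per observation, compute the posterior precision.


In the conjugate normal model, precisions add:
tau_posterior = tau_prior + n * tau_data
= 10 + 8*8 = 74

74


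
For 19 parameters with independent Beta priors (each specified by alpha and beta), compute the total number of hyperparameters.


A Beta prior has 2 hyperparameters per parameter.
Total = 19 * 2 = 38

38


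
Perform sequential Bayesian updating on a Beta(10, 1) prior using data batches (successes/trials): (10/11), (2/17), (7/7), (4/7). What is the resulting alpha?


Accumulate successes: 23
Posterior alpha = prior alpha + sum of successes
= 10 + 23 = 33

33


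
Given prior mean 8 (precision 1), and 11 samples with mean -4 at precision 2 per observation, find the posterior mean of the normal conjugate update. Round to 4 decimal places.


The posterior mean is a precision-weighted average of prior and data.
Post. prec. = 1 + 22 = 23
Post. mean = (8 + -88)/23 = -80/23 = -3.4783

-3.4783


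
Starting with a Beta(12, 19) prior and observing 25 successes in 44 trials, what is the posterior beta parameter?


Posterior beta = prior beta + failures
Failures = 44 - 25 = 19
beta_post = 19 + 19 = 38

38


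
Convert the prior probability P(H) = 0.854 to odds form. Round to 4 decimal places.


P(not H) = 1 - 0.854 = 0.146
Odds = 0.854 / 0.146 = 5.8493

5.8493


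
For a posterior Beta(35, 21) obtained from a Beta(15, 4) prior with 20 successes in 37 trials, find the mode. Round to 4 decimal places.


Mode = (alpha - 1) / (alpha + beta - 2)
= 34 / 54
= 0.6296

0.6296


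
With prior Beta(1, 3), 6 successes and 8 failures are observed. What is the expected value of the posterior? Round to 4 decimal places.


Posterior = Beta(7, 11)
E[theta] = alpha/(alpha+beta)
= 7/18 = 0.3889

0.3889


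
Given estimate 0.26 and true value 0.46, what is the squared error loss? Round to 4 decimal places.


Squared error = (estimate - true)^2
Difference = -0.2
Loss = -0.2^2 = 0.04

0.04


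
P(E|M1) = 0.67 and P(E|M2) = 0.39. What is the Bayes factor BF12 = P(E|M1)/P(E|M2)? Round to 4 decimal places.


Bayes factor BF12 = P(E|M1) / P(E|M2)
= 0.67 / 0.39
= 1.7179

1.7179


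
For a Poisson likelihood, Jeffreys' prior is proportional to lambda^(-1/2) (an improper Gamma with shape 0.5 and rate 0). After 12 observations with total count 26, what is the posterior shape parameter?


Jeffreys' prior for Poisson is proportional to lambda^(-1/2).
Posterior is Gamma(0.5 + S, 0 + n) = Gamma(0.5 + 26, 12).
Posterior shape = 0.5 + S = 0.5 + 26 = 26.5

26.5


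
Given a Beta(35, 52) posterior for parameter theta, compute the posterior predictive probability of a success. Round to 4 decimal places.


For a Beta-Bernoulli model, the predictive probability is the mean:
P(success) = 35/(35+52) = 35/87 = 0.4023

0.4023
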